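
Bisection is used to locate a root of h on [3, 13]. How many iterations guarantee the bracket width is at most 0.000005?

21

Width after n steps is 10/2^n. Need 2^n ≥ 10/0.000005 = 2000000.
2^20 = 1048576 < 2000000 ≤ 2^21 = 2097152, so n = 21.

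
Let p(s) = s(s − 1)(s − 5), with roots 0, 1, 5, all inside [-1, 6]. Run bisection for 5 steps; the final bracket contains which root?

5

midpoint 2.5: p = -9.375 < 0 → [2.5, 6]
midpoint 4.25: p = -10.359375 < 0 → [4.25, 6]
midpoint 5.125: p = 2.642578 > 0 → [4.25, 5.125]
midpoint 4.6875: p = -5.4016 < 0 → [4.6875, 5.125]
midpoint 4.90625: p = -1.7967 < 0 → [4.90625, 5.125]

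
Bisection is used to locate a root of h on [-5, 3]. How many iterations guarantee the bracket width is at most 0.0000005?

Width after n steps is 8/2^n. Need 2^n ≥ 8/0.0000005 = 16000000.
2^23 = 8388608 < 16000000 ≤ 2^24 = 16777216, so n = 24.

24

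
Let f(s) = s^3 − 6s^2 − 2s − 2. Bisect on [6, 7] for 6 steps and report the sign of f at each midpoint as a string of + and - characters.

+-+---

s = 6.5 gives f = 6.125, positive; keep [6, 6.5]
s = 6.25 gives f = -4.734375, negative; keep [6.25, 6.5]
s = 6.375 gives f = 0.490234, positive; keep [6.25, 6.375]
s = 6.3125 gives f = -2.1726, negative; keep [6.3125, 6.375]
s = 6.34375 gives f = -0.8539, negative; keep [6.34375, 6.375]
s = 6.359375 gives f = -0.185, negative; keep [6.359375, 6.375]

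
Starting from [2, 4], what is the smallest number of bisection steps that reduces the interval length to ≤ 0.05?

Width after n steps is 2/2^n. Need 2^n ≥ 2/0.05 = 40.
2^5 = 32 < 40 ≤ 2^6 = 64, so n = 6.

6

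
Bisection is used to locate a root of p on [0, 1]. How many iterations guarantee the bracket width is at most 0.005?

Width after n steps is 1/2^n. Need 2^n ≥ 1/0.005 = 200.
2^7 = 128 < 200 ≤ 2^8 = 256, so n = 8.

8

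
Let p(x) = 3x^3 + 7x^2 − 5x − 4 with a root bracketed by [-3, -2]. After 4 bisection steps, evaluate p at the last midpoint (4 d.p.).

-1.3083

m = -2.5, p(m) = 5.375 (+); new bracket [-3, -2.5]
m = -2.75, p(m) = 0.296875 (+); new bracket [-3, -2.75]
m = -2.875, p(m) = -3.056641 (−); new bracket [-2.875, -2.75]
m = -2.8125, p(m) = -1.3083 (−); new bracket [-2.8125, -2.75]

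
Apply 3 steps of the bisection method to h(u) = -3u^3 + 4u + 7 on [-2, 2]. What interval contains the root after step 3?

[1.5, 2]

m = 0, h(m) = 7 (+); new bracket [0, 2]
m = 1, h(m) = 8 (+); new bracket [1, 2]
m = 1.5, h(m) = 2.875 (+); new bracket [1.5, 2]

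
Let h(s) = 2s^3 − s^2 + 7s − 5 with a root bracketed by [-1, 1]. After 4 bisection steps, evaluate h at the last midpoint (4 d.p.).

s = 0 gives h = -5, negative; keep [0, 1]
s = 0.5 gives h = -1.5, negative; keep [0.5, 1]
s = 0.75 gives h = 0.53125, positive; keep [0.5, 0.75]
s = 0.625 gives h = -0.5273, negative; keep [0.625, 0.75]

-0.5273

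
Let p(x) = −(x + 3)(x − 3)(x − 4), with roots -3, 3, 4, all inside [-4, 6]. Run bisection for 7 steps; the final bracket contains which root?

midpoint 1: p = -24 < 0 → [-4, 1]
midpoint -1.5: p = -37.125 < 0 → [-4, -1.5]
midpoint -2.75: p = -9.703125 < 0 → [-4, -2.75]
midpoint -3.375: p = 17.6309 > 0 → [-3.375, -2.75]
midpoint -3.0625: p = 2.676 > 0 → [-3.0625, -2.75]
midpoint -2.90625: p = -3.8241 < 0 → [-3.0625, -2.90625]
midpoint -2.984375: p = -0.6531 < 0 → [-3.0625, -2.984375]

-3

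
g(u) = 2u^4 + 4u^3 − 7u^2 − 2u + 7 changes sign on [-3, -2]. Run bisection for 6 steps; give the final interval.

u = -2.5 gives g = -16.125, negative; keep [-3, -2.5]
u = -2.75 gives g = -9.242188, negative; keep [-3, -2.75]
u = -2.875 gives g = -3.522949, negative; keep [-3, -2.875]
u = -2.9375 gives g = -0.0009, negative; keep [-3, -2.9375]
u = -2.96875 gives g = 1.9379, positive; keep [-2.96875, -2.9375]
u = -2.953125 gives g = 0.9533, positive; keep [-2.953125, -2.9375]

[-2.953125, -2.9375]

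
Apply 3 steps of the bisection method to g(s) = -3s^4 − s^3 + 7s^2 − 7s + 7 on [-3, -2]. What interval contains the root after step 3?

s = -2.5 gives g = -33.3125, negative; keep [-2.5, -2]
s = -2.25 gives g = -7.308594, negative; keep [-2.25, -2]
s = -2.125 gives g = 1.907471, positive; keep [-2.25, -2.125]

[-2.25, -2.125]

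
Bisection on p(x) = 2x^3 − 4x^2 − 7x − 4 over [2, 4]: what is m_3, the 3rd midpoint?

midpoint 3: p = -7 < 0 → [3, 4]
midpoint 3.5: p = 8.25 > 0 → [3, 3.5]
midpoint 3.25: p = -0.34375 < 0 → [3.25, 3.5]

3.25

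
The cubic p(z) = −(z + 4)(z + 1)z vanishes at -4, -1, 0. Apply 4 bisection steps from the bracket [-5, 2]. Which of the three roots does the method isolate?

z = -1.5 gives p = -1.875, negative; keep [-5, -1.5]
z = -3.25 gives p = -5.484375, negative; keep [-5, -3.25]
z = -4.125 gives p = 1.611328, positive; keep [-4.125, -3.25]
z = -3.6875 gives p = -3.0969, negative; keep [-4.125, -3.6875]

-4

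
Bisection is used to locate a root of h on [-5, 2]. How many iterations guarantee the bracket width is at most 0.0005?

14

Width after n steps is 7/2^n. Need 2^n ≥ 7/0.0005 = 14000.
2^13 = 8192 < 14000 ≤ 2^14 = 16384, so n = 14.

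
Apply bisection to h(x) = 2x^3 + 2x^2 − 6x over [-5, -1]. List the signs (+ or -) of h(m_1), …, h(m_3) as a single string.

-+-

h(-3) = -18 < 0, so the root lies in [-3, -1]
h(-2) = 4 > 0, so the root lies in [-3, -2]
h(-2.5) = -3.75 < 0, so the root lies in [-2.5, -2]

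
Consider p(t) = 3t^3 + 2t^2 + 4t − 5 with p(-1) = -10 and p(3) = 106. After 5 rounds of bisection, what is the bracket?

[0.625, 0.75]

p(1) = 4 > 0, so the root lies in [-1, 1]
p(0) = -5 < 0, so the root lies in [0, 1]
p(0.5) = -2.125 < 0, so the root lies in [0.5, 1]
p(0.75) = 0.3906 > 0, so the root lies in [0.5, 0.75]
p(0.625) = -0.9863 < 0, so the root lies in [0.625, 0.75]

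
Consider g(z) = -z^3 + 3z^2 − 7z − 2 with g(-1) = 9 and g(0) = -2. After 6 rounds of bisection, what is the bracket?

[-0.265625, -0.25]

midpoint -0.5: g = 2.375 > 0 → [-0.5, 0]
midpoint -0.25: g = -0.046875 < 0 → [-0.5, -0.25]
midpoint -0.375: g = 1.099609 > 0 → [-0.375, -0.25]
midpoint -0.3125: g = 0.511 > 0 → [-0.3125, -0.25]
midpoint -0.28125: g = 0.2283 > 0 → [-0.28125, -0.25]
midpoint -0.265625: g = 0.0898 > 0 → [-0.265625, -0.25]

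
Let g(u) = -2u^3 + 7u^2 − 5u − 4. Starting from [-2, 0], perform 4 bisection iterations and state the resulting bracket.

midpoint -1: g = 10 > 0 → [-1, 0]
midpoint -0.5: g = 0.5 > 0 → [-0.5, 0]
midpoint -0.25: g = -2.28125 < 0 → [-0.5, -0.25]
midpoint -0.375: g = -1.0352 < 0 → [-0.5, -0.375]

[-0.5, -0.375]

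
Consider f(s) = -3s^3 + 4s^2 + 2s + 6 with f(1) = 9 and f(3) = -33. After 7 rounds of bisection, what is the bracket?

[2.09375, 2.109375]

f(2) = 2 > 0, so the root lies in [2, 3]
f(2.5) = -10.875 < 0, so the root lies in [2, 2.5]
f(2.25) = -3.421875 < 0, so the root lies in [2, 2.25]
f(2.125) = -0.4746 < 0, so the root lies in [2, 2.125]
f(2.0625) = 0.8196 > 0, so the root lies in [2.0625, 2.125]
f(2.09375) = 0.187 > 0, so the root lies in [2.09375, 2.125]
f(2.109375) = -0.1402 < 0, so the root lies in [2.09375, 2.109375]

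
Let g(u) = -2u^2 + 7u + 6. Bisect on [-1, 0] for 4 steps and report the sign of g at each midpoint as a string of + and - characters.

midpoint -0.5: g = 2 > 0 → [-1, -0.5]
midpoint -0.75: g = -0.375 < 0 → [-0.75, -0.5]
midpoint -0.625: g = 0.84375 > 0 → [-0.75, -0.625]
midpoint -0.6875: g = 0.2422 > 0 → [-0.75, -0.6875]

+-++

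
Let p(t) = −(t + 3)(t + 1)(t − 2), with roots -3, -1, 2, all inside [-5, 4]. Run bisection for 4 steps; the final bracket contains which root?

2

p(-0.5) = 3.125 > 0, so the root lies in [-0.5, 4]
p(1.75) = 3.265625 > 0, so the root lies in [1.75, 4]
p(2.875) = -19.919922 < 0, so the root lies in [1.75, 2.875]
p(2.3125) = -5.4993 < 0, so the root lies in [1.75, 2.3125]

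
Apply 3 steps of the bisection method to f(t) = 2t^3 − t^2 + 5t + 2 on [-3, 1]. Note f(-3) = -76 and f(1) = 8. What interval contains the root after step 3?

f(-1) = -6 < 0, so the root lies in [-1, 1]
f(0) = 2 > 0, so the root lies in [-1, 0]
f(-0.5) = -1 < 0, so the root lies in [-0.5, 0]

[-0.5, 0]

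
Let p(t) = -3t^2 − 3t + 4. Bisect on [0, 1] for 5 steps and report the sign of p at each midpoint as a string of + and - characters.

p(0.5) = 1.75 > 0, so the root lies in [0.5, 1]
p(0.75) = 0.0625 > 0, so the root lies in [0.75, 1]
p(0.875) = -0.921875 < 0, so the root lies in [0.75, 0.875]
p(0.8125) = -0.418 < 0, so the root lies in [0.75, 0.8125]
p(0.78125) = -0.1748 < 0, so the root lies in [0.75, 0.78125]

++---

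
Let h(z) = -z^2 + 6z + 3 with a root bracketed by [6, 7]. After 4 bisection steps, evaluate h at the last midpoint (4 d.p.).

0.1836

midpoint 6.5: h = -0.25 < 0 → [6, 6.5]
midpoint 6.25: h = 1.4375 > 0 → [6.25, 6.5]
midpoint 6.375: h = 0.609375 > 0 → [6.375, 6.5]
midpoint 6.4375: h = 0.1836 > 0 → [6.4375, 6.5]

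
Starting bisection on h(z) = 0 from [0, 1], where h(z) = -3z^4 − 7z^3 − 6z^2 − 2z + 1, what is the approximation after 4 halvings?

z = 0.5 gives h = -2.5625, negative; keep [0, 0.5]
z = 0.25 gives h = 0.003906, positive; keep [0.25, 0.5]
z = 0.375 gives h = -1.022217, negative; keep [0.25, 0.375]
z = 0.3125 gives h = -0.4532, negative; keep [0.25, 0.3125]

0.3125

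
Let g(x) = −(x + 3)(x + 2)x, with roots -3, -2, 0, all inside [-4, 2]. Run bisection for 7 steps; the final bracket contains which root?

g(-1) = 2 > 0, so the root lies in [-1, 2]
g(0.5) = -4.375 < 0, so the root lies in [-1, 0.5]
g(-0.25) = 1.203125 > 0, so the root lies in [-0.25, 0.5]
g(0.125) = -0.8301 < 0, so the root lies in [-0.25, 0.125]
g(-0.0625) = 0.3557 > 0, so the root lies in [-0.0625, 0.125]
g(0.03125) = -0.1924 < 0, so the root lies in [-0.0625, 0.03125]
g(-0.015625) = 0.0925 > 0, so the root lies in [-0.015625, 0.03125]

0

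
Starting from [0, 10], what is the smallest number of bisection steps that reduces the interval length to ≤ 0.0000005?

25

Width after n steps is 10/2^n. Need 2^n ≥ 10/0.0000005 = 20000000.
2^24 = 16777216 < 20000000 ≤ 2^25 = 33554432, so n = 25.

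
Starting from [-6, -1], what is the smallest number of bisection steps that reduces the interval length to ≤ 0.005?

Width after n steps is 5/2^n. Need 2^n ≥ 5/0.005 = 1000.
2^9 = 512 < 1000 ≤ 2^10 = 1024, so n = 10.

10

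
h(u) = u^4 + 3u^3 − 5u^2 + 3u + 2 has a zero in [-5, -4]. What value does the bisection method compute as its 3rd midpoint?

-4.375

midpoint -4.5: h = 23.9375 > 0 → [-4.5, -4]
midpoint -4.25: h = -5.105469 < 0 → [-4.5, -4.25]
midpoint -4.375: h = 8.314697 > 0 → [-4.375, -4.25]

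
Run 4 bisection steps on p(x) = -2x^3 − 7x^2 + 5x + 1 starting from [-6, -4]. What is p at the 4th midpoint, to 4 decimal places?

m = -5, p(m) = 51 (+); new bracket [-5, -4]
m = -4.5, p(m) = 19 (+); new bracket [-4.5, -4]
m = -4.25, p(m) = 6.84375 (+); new bracket [-4.25, -4]
m = -4.125, p(m) = 1.6445 (+); new bracket [-4.125, -4]

1.6445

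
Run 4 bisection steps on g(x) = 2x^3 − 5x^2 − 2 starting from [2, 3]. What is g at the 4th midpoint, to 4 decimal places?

x = 2.5 gives g = -2, negative; keep [2.5, 3]
x = 2.75 gives g = 1.78125, positive; keep [2.5, 2.75]
x = 2.625 gives g = -0.277344, negative; keep [2.625, 2.75]
x = 2.6875 gives g = 0.7085, positive; keep [2.625, 2.6875]

0.7085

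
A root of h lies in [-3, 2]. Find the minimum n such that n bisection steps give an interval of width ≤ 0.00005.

Width after n steps is 5/2^n. Need 2^n ≥ 5/0.00005 = 100000.
2^16 = 65536 < 100000 ≤ 2^17 = 131072, so n = 17.

17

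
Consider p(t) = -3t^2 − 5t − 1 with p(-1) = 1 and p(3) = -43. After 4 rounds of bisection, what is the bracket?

[-0.25, 0]

p(1) = -9 < 0, so the root lies in [-1, 1]
p(0) = -1 < 0, so the root lies in [-1, 0]
p(-0.5) = 0.75 > 0, so the root lies in [-0.5, 0]
p(-0.25) = 0.0625 > 0, so the root lies in [-0.25, 0]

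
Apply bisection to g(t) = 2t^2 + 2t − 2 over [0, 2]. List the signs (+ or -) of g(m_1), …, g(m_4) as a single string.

+-++

m = 1, g(m) = 2 (+); new bracket [0, 1]
m = 0.5, g(m) = -0.5 (−); new bracket [0.5, 1]
m = 0.75, g(m) = 0.625 (+); new bracket [0.5, 0.75]
m = 0.625, g(m) = 0.0312 (+); new bracket [0.5, 0.625]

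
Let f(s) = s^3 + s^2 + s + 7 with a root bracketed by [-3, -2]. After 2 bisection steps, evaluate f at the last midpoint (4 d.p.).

m = -2.5, f(m) = -4.875 (−); new bracket [-2.5, -2]
m = -2.25, f(m) = -1.578125 (−); new bracket [-2.25, -2]

-1.5781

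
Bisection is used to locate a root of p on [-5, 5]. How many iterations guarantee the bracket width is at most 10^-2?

10

Width after n steps is 10/2^n. Need 2^n ≥ 10/10^-2 = 1000.
2^9 = 512 < 1000 ≤ 2^10 = 1024, so n = 10.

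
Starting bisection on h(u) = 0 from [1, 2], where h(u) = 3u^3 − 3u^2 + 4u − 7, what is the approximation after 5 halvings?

u = 1.5 gives h = 2.375, positive; keep [1, 1.5]
u = 1.25 gives h = -0.828125, negative; keep [1.25, 1.5]
u = 1.375 gives h = 0.626953, positive; keep [1.25, 1.375]
u = 1.3125 gives h = -0.135, negative; keep [1.3125, 1.375]
u = 1.34375 gives h = 0.2371, positive; keep [1.3125, 1.34375]

1.34375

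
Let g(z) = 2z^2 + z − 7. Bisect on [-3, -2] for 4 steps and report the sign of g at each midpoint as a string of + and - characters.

midpoint -2.5: g = 3 > 0 → [-2.5, -2]
midpoint -2.25: g = 0.875 > 0 → [-2.25, -2]
midpoint -2.125: g = -0.09375 < 0 → [-2.25, -2.125]
midpoint -2.1875: g = 0.3828 > 0 → [-2.1875, -2.125]

++-+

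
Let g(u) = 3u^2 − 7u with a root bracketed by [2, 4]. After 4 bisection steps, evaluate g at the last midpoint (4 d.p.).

0.2969

m = 3, g(m) = 6 (+); new bracket [2, 3]
m = 2.5, g(m) = 1.25 (+); new bracket [2, 2.5]
m = 2.25, g(m) = -0.5625 (−); new bracket [2.25, 2.5]
m = 2.375, g(m) = 0.2969 (+); new bracket [2.25, 2.375]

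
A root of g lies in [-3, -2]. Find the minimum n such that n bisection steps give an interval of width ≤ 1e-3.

10

Width after n steps is 1/2^n. Need 2^n ≥ 1/1e-3 = 1000.
2^9 = 512 < 1000 ≤ 2^10 = 1024, so n = 10.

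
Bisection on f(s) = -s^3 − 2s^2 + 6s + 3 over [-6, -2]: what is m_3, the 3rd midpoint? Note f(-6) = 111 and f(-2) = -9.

f(-4) = 11 > 0, so the root lies in [-4, -2]
f(-3) = -6 < 0, so the root lies in [-4, -3]
f(-3.5) = 0.375 > 0, so the root lies in [-3.5, -3]

-3.5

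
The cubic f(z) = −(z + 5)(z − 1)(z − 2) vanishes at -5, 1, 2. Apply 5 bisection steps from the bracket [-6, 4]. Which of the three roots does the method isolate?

z = -1 gives f = -24, negative; keep [-6, -1]
z = -3.5 gives f = -37.125, negative; keep [-6, -3.5]
z = -4.75 gives f = -9.703125, negative; keep [-6, -4.75]
z = -5.375 gives f = 17.6309, positive; keep [-5.375, -4.75]
z = -5.0625 gives f = 2.676, positive; keep [-5.0625, -4.75]

-5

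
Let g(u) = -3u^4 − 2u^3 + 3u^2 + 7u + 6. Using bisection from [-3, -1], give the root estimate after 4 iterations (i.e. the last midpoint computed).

g(-2) = -28 < 0, so the root lies in [-2, -1]
g(-1.5) = -6.1875 < 0, so the root lies in [-1.5, -1]
g(-1.25) = -1.480469 < 0, so the root lies in [-1.25, -1]
g(-1.125) = -0.0359 < 0, so the root lies in [-1.125, -1]

-1.125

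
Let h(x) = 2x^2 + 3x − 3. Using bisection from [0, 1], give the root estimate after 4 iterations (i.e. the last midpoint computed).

0.6875

m = 0.5, h(m) = -1 (−); new bracket [0.5, 1]
m = 0.75, h(m) = 0.375 (+); new bracket [0.5, 0.75]
m = 0.625, h(m) = -0.34375 (−); new bracket [0.625, 0.75]
m = 0.6875, h(m) = 0.0078 (+); new bracket [0.625, 0.6875]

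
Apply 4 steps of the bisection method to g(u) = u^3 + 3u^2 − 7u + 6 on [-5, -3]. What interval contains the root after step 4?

u = -4 gives g = 18, positive; keep [-5, -4]
u = -4.5 gives g = 7.125, positive; keep [-5, -4.5]
u = -4.75 gives g = -0.234375, negative; keep [-4.75, -4.5]
u = -4.625 gives g = 3.6152, positive; keep [-4.75, -4.625]

[-4.75, -4.625]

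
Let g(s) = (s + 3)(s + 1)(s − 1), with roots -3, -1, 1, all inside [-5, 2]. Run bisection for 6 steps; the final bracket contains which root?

midpoint -1.5: g = 1.875 > 0 → [-5, -1.5]
midpoint -3.25: g = -2.390625 < 0 → [-3.25, -1.5]
midpoint -2.375: g = 2.900391 > 0 → [-3.25, -2.375]
midpoint -2.8125: g = 1.2957 > 0 → [-3.25, -2.8125]
midpoint -3.03125: g = -0.2559 < 0 → [-3.03125, -2.8125]
midpoint -2.921875: g = 0.5889 > 0 → [-3.03125, -2.921875]

-3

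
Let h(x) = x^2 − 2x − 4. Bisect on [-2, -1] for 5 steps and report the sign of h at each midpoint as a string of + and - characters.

h(-1.5) = 1.25 > 0, so the root lies in [-1.5, -1]
h(-1.25) = 0.0625 > 0, so the root lies in [-1.25, -1]
h(-1.125) = -0.484375 < 0, so the root lies in [-1.25, -1.125]
h(-1.1875) = -0.2148 < 0, so the root lies in [-1.25, -1.1875]
h(-1.21875) = -0.0771 < 0, so the root lies in [-1.25, -1.21875]

++---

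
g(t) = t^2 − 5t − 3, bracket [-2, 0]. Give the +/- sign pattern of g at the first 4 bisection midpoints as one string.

+-++

t = -1 gives g = 3, positive; keep [-1, 0]
t = -0.5 gives g = -0.25, negative; keep [-1, -0.5]
t = -0.75 gives g = 1.3125, positive; keep [-0.75, -0.5]
t = -0.625 gives g = 0.5156, positive; keep [-0.625, -0.5]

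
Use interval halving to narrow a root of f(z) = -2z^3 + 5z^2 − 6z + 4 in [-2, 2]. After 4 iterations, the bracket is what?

[1.25, 1.5]

z = 0 gives f = 4, positive; keep [0, 2]
z = 1 gives f = 1, positive; keep [1, 2]
z = 1.5 gives f = -0.5, negative; keep [1, 1.5]
z = 1.25 gives f = 0.4062, positive; keep [1.25, 1.5]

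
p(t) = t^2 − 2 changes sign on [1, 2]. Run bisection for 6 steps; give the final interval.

t = 1.5 gives p = 0.25, positive; keep [1, 1.5]
t = 1.25 gives p = -0.4375, negative; keep [1.25, 1.5]
t = 1.375 gives p = -0.109375, negative; keep [1.375, 1.5]
t = 1.4375 gives p = 0.0664, positive; keep [1.375, 1.4375]
t = 1.40625 gives p = -0.0225, negative; keep [1.40625, 1.4375]
t = 1.421875 gives p = 0.0217, positive; keep [1.40625, 1.421875]

[1.40625, 1.421875]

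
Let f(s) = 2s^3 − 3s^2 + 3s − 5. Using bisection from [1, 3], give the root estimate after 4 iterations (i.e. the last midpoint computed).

f(2) = 5 > 0, so the root lies in [1, 2]
f(1.5) = -0.5 < 0, so the root lies in [1.5, 2]
f(1.75) = 1.78125 > 0, so the root lies in [1.5, 1.75]
f(1.625) = 0.5352 > 0, so the root lies in [1.5, 1.625]

1.625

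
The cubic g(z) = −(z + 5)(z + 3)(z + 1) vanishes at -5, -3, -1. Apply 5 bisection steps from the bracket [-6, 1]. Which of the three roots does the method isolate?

midpoint -2.5: g = 1.875 > 0 → [-2.5, 1]
midpoint -0.75: g = -2.390625 < 0 → [-2.5, -0.75]
midpoint -1.625: g = 2.900391 > 0 → [-1.625, -0.75]
midpoint -1.1875: g = 1.2957 > 0 → [-1.1875, -0.75]
midpoint -0.96875: g = -0.2559 < 0 → [-1.1875, -0.96875]

-1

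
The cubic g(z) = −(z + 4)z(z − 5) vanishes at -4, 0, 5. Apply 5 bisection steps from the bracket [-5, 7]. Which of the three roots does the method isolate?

5

midpoint 1: g = 20 > 0 → [1, 7]
midpoint 4: g = 32 > 0 → [4, 7]
midpoint 5.5: g = -26.125 < 0 → [4, 5.5]
midpoint 4.75: g = 10.3906 > 0 → [4.75, 5.5]
midpoint 5.125: g = -5.8457 < 0 → [4.75, 5.125]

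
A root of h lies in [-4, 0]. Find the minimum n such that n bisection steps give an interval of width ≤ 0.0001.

Width after n steps is 4/2^n. Need 2^n ≥ 4/0.0001 = 40000.
2^15 = 32768 < 40000 ≤ 2^16 = 65536, so n = 16.

16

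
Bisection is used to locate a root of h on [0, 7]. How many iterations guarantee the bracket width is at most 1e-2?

10

Width after n steps is 7/2^n. Need 2^n ≥ 7/1e-2 = 700.
2^9 = 512 < 700 ≤ 2^10 = 1024, so n = 10.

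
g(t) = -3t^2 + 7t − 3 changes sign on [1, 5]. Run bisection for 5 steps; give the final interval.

[1.75, 1.875]

t = 3 gives g = -9, negative; keep [1, 3]
t = 2 gives g = -1, negative; keep [1, 2]
t = 1.5 gives g = 0.75, positive; keep [1.5, 2]
t = 1.75 gives g = 0.0625, positive; keep [1.75, 2]
t = 1.875 gives g = -0.4219, negative; keep [1.75, 1.875]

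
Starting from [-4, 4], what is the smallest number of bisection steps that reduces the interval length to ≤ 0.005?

Width after n steps is 8/2^n. Need 2^n ≥ 8/0.005 = 1600.
2^10 = 1024 < 1600 ≤ 2^11 = 2048, so n = 11.

11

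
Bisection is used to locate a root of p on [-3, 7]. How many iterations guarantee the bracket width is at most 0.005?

Width after n steps is 10/2^n. Need 2^n ≥ 10/0.005 = 2000.
2^10 = 1024 < 2000 ≤ 2^11 = 2048, so n = 11.

11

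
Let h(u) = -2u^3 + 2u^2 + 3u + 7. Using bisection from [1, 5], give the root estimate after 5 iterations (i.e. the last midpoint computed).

h(3) = -20 < 0, so the root lies in [1, 3]
h(2) = 5 > 0, so the root lies in [2, 3]
h(2.5) = -4.25 < 0, so the root lies in [2, 2.5]
h(2.25) = 1.0938 > 0, so the root lies in [2.25, 2.5]
h(2.375) = -1.3867 < 0, so the root lies in [2.25, 2.375]

2.375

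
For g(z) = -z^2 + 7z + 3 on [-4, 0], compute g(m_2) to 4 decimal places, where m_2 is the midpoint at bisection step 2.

midpoint -2: g = -15 < 0 → [-2, 0]
midpoint -1: g = -5 < 0 → [-1, 0]

-5.0000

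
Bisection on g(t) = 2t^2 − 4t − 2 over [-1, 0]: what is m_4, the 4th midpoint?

midpoint -0.5: g = 0.5 > 0 → [-0.5, 0]
midpoint -0.25: g = -0.875 < 0 → [-0.5, -0.25]
midpoint -0.375: g = -0.21875 < 0 → [-0.5, -0.375]
midpoint -0.4375: g = 0.1328 > 0 → [-0.4375, -0.375]

-0.4375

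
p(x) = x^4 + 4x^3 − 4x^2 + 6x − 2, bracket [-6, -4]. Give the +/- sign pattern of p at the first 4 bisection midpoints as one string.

p(-5) = -7 < 0, so the root lies in [-6, -5]
p(-5.5) = 93.5625 > 0, so the root lies in [-5.5, -5]
p(-5.25) = 37.128906 > 0, so the root lies in [-5.25, -5]
p(-5.125) = 13.6252 > 0, so the root lies in [-5.125, -5]

-+++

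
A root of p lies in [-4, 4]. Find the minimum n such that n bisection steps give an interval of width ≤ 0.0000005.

24

Width after n steps is 8/2^n. Need 2^n ≥ 8/0.0000005 = 16000000.
2^23 = 8388608 < 16000000 ≤ 2^24 = 16777216, so n = 24.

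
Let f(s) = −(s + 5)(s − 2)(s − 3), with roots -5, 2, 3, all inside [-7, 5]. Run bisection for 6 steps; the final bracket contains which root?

midpoint -1: f = -48 < 0 → [-7, -1]
midpoint -4: f = -42 < 0 → [-7, -4]
midpoint -5.5: f = 31.875 > 0 → [-5.5, -4]
midpoint -4.75: f = -13.0781 < 0 → [-5.5, -4.75]
midpoint -5.125: f = 7.2363 > 0 → [-5.125, -4.75]
midpoint -4.9375: f = -3.4417 < 0 → [-5.125, -4.9375]

-5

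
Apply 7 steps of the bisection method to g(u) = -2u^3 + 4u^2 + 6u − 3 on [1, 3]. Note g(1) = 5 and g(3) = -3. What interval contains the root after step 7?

midpoint 2: g = 9 > 0 → [2, 3]
midpoint 2.5: g = 5.75 > 0 → [2.5, 3]
midpoint 2.75: g = 2.15625 > 0 → [2.75, 3]
midpoint 2.875: g = -0.2148 < 0 → [2.75, 2.875]
midpoint 2.8125: g = 1.021 > 0 → [2.8125, 2.875]
midpoint 2.84375: g = 0.4158 > 0 → [2.84375, 2.875]
midpoint 2.859375: g = 0.1037 > 0 → [2.859375, 2.875]

[2.859375, 2.875]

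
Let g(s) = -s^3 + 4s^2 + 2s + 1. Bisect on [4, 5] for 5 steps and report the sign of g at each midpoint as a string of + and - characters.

-++++

midpoint 4.5: g = -0.125 < 0 → [4, 4.5]
midpoint 4.25: g = 4.984375 > 0 → [4.25, 4.5]
midpoint 4.375: g = 2.572266 > 0 → [4.375, 4.5]
midpoint 4.4375: g = 1.26 > 0 → [4.4375, 4.5]
midpoint 4.46875: g = 0.5767 > 0 → [4.46875, 4.5]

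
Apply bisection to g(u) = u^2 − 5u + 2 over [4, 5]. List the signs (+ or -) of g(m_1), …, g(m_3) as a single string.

-++

midpoint 4.5: g = -0.25 < 0 → [4.5, 5]
midpoint 4.75: g = 0.8125 > 0 → [4.5, 4.75]
midpoint 4.625: g = 0.265625 > 0 → [4.5, 4.625]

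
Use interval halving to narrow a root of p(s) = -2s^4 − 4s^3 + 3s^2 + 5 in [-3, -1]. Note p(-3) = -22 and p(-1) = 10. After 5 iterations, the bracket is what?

midpoint -2: p = 17 > 0 → [-3, -2]
midpoint -2.5: p = 8.125 > 0 → [-3, -2.5]
midpoint -2.75: p = -3.507812 < 0 → [-2.75, -2.5]
midpoint -2.625: p = 3.062 > 0 → [-2.75, -2.625]
midpoint -2.6875: p = -0.022 < 0 → [-2.6875, -2.625]

[-2.6875, -2.625]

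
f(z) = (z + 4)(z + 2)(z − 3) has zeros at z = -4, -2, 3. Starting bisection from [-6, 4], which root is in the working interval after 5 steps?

3

m = -1, f(m) = -12 (−); new bracket [-1, 4]
m = 1.5, f(m) = -28.875 (−); new bracket [1.5, 4]
m = 2.75, f(m) = -8.015625 (−); new bracket [2.75, 4]
m = 3.375, f(m) = 14.8652 (+); new bracket [2.75, 3.375]
m = 3.0625, f(m) = 2.2346 (+); new bracket [2.75, 3.0625]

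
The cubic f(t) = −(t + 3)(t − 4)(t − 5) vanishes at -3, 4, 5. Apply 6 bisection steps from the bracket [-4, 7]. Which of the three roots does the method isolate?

m = 1.5, f(m) = -39.375 (−); new bracket [-4, 1.5]
m = -1.25, f(m) = -57.421875 (−); new bracket [-4, -1.25]
m = -2.625, f(m) = -18.943359 (−); new bracket [-4, -2.625]
m = -3.3125, f(m) = 18.9954 (+); new bracket [-3.3125, -2.625]
m = -2.96875, f(m) = -1.7354 (−); new bracket [-3.3125, -2.96875]
m = -3.140625, f(m) = 8.1744 (+); new bracket [-3.140625, -2.96875]

-3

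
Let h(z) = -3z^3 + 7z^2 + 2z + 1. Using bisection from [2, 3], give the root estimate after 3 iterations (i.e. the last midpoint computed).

m = 2.5, h(m) = 2.875 (+); new bracket [2.5, 3]
m = 2.75, h(m) = -2.953125 (−); new bracket [2.5, 2.75]
m = 2.625, h(m) = 0.220703 (+); new bracket [2.625, 2.75]

2.625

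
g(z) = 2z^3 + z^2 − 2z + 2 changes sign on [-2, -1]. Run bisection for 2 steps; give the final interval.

[-1.75, -1.5]

g(-1.5) = 0.5 > 0, so the root lies in [-2, -1.5]
g(-1.75) = -2.15625 < 0, so the root lies in [-1.75, -1.5]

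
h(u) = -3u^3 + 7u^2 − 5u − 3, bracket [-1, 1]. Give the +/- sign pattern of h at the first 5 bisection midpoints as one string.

-+-+-

m = 0, h(m) = -3 (−); new bracket [-1, 0]
m = -0.5, h(m) = 1.625 (+); new bracket [-0.5, 0]
m = -0.25, h(m) = -1.265625 (−); new bracket [-0.5, -0.25]
m = -0.375, h(m) = 0.0176 (+); new bracket [-0.375, -0.25]
m = -0.3125, h(m) = -0.6624 (−); new bracket [-0.375, -0.3125]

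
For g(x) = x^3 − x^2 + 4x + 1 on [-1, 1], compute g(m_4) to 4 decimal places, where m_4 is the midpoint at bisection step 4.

0.4824

g(0) = 1 > 0, so the root lies in [-1, 0]
g(-0.5) = -1.375 < 0, so the root lies in [-0.5, 0]
g(-0.25) = -0.078125 < 0, so the root lies in [-0.25, 0]
g(-0.125) = 0.4824 > 0, so the root lies in [-0.25, -0.125]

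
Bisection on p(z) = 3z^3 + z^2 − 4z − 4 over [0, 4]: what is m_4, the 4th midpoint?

1.25

midpoint 2: p = 16 > 0 → [0, 2]
midpoint 1: p = -4 < 0 → [1, 2]
midpoint 1.5: p = 2.375 > 0 → [1, 1.5]
midpoint 1.25: p = -1.5781 < 0 → [1.25, 1.5]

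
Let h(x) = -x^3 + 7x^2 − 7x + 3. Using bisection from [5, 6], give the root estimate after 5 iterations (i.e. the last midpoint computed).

x = 5.5 gives h = 9.875, positive; keep [5.5, 6]
x = 5.75 gives h = 4.078125, positive; keep [5.75, 6]
x = 5.875 gives h = 0.705078, positive; keep [5.875, 6]
x = 5.9375 gives h = -1.1052, negative; keep [5.875, 5.9375]
x = 5.90625 gives h = -0.1896, negative; keep [5.875, 5.90625]

5.90625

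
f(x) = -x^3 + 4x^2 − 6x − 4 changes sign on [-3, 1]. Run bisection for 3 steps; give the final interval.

m = -1, f(m) = 7 (+); new bracket [-1, 1]
m = 0, f(m) = -4 (−); new bracket [-1, 0]
m = -0.5, f(m) = 0.125 (+); new bracket [-0.5, 0]

[-0.5, 0]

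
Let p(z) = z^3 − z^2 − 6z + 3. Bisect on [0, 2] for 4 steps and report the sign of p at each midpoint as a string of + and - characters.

midpoint 1: p = -3 < 0 → [0, 1]
midpoint 0.5: p = -0.125 < 0 → [0, 0.5]
midpoint 0.25: p = 1.453125 > 0 → [0.25, 0.5]
midpoint 0.375: p = 0.6621 > 0 → [0.375, 0.5]

--++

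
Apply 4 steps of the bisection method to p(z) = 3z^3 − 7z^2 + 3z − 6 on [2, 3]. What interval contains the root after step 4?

m = 2.5, p(m) = 4.625 (+); new bracket [2, 2.5]
m = 2.25, p(m) = -0.515625 (−); new bracket [2.25, 2.5]
m = 2.375, p(m) = 1.830078 (+); new bracket [2.25, 2.375]
m = 2.3125, p(m) = 0.6033 (+); new bracket [2.25, 2.3125]

[2.25, 2.3125]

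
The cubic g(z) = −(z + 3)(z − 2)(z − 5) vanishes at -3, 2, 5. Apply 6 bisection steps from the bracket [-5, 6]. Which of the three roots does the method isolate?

-3

z = 0.5 gives g = -23.625, negative; keep [-5, 0.5]
z = -2.25 gives g = -23.109375, negative; keep [-5, -2.25]
z = -3.625 gives g = 30.322266, positive; keep [-3.625, -2.25]
z = -2.9375 gives g = -2.4495, negative; keep [-3.625, -2.9375]
z = -3.28125 gives g = 12.3006, positive; keep [-3.28125, -2.9375]
z = -3.109375 gives g = 4.5318, positive; keep [-3.109375, -2.9375]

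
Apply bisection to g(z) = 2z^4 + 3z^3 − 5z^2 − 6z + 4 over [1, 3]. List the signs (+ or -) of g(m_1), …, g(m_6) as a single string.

g(2) = 28 > 0, so the root lies in [1, 2]
g(1.5) = 4 > 0, so the root lies in [1, 1.5]
g(1.25) = -0.570312 < 0, so the root lies in [1.25, 1.5]
g(1.375) = 1.2446 > 0, so the root lies in [1.25, 1.375]
g(1.3125) = 0.2298 > 0, so the root lies in [1.25, 1.3125]
g(1.28125) = -0.1959 < 0, so the root lies in [1.28125, 1.3125]

++-++-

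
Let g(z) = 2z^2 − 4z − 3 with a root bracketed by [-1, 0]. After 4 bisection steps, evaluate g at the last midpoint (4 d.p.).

z = -0.5 gives g = -0.5, negative; keep [-1, -0.5]
z = -0.75 gives g = 1.125, positive; keep [-0.75, -0.5]
z = -0.625 gives g = 0.28125, positive; keep [-0.625, -0.5]
z = -0.5625 gives g = -0.1172, negative; keep [-0.625, -0.5625]

-0.1172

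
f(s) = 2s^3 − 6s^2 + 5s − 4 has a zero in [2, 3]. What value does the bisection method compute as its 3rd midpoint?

2.375

s = 2.5 gives f = 2.25, positive; keep [2, 2.5]
s = 2.25 gives f = -0.34375, negative; keep [2.25, 2.5]
s = 2.375 gives f = 0.824219, positive; keep [2.25, 2.375]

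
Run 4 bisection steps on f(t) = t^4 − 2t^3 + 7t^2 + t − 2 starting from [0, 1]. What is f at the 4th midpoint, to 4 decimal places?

t = 0.5 gives f = 0.0625, positive; keep [0, 0.5]
t = 0.25 gives f = -1.339844, negative; keep [0.25, 0.5]
t = 0.375 gives f = -0.726318, negative; keep [0.375, 0.5]
t = 0.4375 gives f = -0.3535, negative; keep [0.4375, 0.5]

-0.3535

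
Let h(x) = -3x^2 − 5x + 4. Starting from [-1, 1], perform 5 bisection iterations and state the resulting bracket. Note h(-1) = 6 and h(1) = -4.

[0.5625, 0.625]

h(0) = 4 > 0, so the root lies in [0, 1]
h(0.5) = 0.75 > 0, so the root lies in [0.5, 1]
h(0.75) = -1.4375 < 0, so the root lies in [0.5, 0.75]
h(0.625) = -0.2969 < 0, so the root lies in [0.5, 0.625]
h(0.5625) = 0.2383 > 0, so the root lies in [0.5625, 0.625]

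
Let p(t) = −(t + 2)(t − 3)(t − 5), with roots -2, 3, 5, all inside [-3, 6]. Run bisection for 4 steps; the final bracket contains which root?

p(1.5) = -18.375 < 0, so the root lies in [-3, 1.5]
p(-0.75) = -26.953125 < 0, so the root lies in [-3, -0.75]
p(-1.875) = -4.189453 < 0, so the root lies in [-3, -1.875]
p(-2.4375) = 17.6931 > 0, so the root lies in [-2.4375, -1.875]

-2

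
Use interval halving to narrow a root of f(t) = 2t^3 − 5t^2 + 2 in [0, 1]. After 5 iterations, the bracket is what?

[0.75, 0.78125]

f(0.5) = 1 > 0, so the root lies in [0.5, 1]
f(0.75) = 0.03125 > 0, so the root lies in [0.75, 1]
f(0.875) = -0.488281 < 0, so the root lies in [0.75, 0.875]
f(0.8125) = -0.228 < 0, so the root lies in [0.75, 0.8125]
f(0.78125) = -0.0981 < 0, so the root lies in [0.75, 0.78125]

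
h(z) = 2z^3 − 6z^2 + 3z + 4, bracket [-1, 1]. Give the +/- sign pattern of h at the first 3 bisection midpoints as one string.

z = 0 gives h = 4, positive; keep [-1, 0]
z = -0.5 gives h = 0.75, positive; keep [-1, -0.5]
z = -0.75 gives h = -2.46875, negative; keep [-0.75, -0.5]

++-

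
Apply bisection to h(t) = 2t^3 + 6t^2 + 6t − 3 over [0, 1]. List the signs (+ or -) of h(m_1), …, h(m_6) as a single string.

+-+--+

h(0.5) = 1.75 > 0, so the root lies in [0, 0.5]
h(0.25) = -1.09375 < 0, so the root lies in [0.25, 0.5]
h(0.375) = 0.199219 > 0, so the root lies in [0.25, 0.375]
h(0.3125) = -0.478 < 0, so the root lies in [0.3125, 0.375]
h(0.34375) = -0.1473 < 0, so the root lies in [0.34375, 0.375]
h(0.359375) = 0.024 > 0, so the root lies in [0.34375, 0.359375]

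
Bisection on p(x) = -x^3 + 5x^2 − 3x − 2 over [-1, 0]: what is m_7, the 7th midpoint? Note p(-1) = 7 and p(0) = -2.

m = -0.5, p(m) = 0.875 (+); new bracket [-0.5, 0]
m = -0.25, p(m) = -0.921875 (−); new bracket [-0.5, -0.25]
m = -0.375, p(m) = -0.119141 (−); new bracket [-0.5, -0.375]
m = -0.4375, p(m) = 0.3533 (+); new bracket [-0.4375, -0.375]
m = -0.40625, p(m) = 0.111 (+); new bracket [-0.40625, -0.375]
m = -0.390625, p(m) = -0.0056 (−); new bracket [-0.40625, -0.390625]
m = -0.3984375, p(m) = 0.0523 (+); new bracket [-0.3984375, -0.390625]

-0.3984375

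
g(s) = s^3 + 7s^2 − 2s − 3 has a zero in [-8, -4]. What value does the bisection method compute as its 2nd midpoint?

-7

midpoint -6: g = 45 > 0 → [-8, -6]
midpoint -7: g = 11 > 0 → [-8, -7]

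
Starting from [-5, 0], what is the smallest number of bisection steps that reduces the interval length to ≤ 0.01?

9

Width after n steps is 5/2^n. Need 2^n ≥ 5/0.01 = 500.
2^8 = 256 < 500 ≤ 2^9 = 512, so n = 9.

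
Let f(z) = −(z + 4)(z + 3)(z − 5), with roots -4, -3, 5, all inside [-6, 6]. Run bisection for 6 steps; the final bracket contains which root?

5

m = 0, f(m) = 60 (+); new bracket [0, 6]
m = 3, f(m) = 84 (+); new bracket [3, 6]
m = 4.5, f(m) = 31.875 (+); new bracket [4.5, 6]
m = 5.25, f(m) = -19.0781 (−); new bracket [4.5, 5.25]
m = 4.875, f(m) = 8.7363 (+); new bracket [4.875, 5.25]
m = 5.0625, f(m) = -4.5667 (−); new bracket [4.875, 5.0625]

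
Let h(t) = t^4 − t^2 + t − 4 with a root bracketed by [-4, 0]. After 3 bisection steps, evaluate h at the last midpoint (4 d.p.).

midpoint -2: h = 6 > 0 → [-2, 0]
midpoint -1: h = -5 < 0 → [-2, -1]
midpoint -1.5: h = -2.6875 < 0 → [-2, -1.5]

-2.6875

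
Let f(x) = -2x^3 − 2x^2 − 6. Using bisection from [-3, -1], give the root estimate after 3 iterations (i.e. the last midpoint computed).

-1.75

midpoint -2: f = 2 > 0 → [-2, -1]
midpoint -1.5: f = -3.75 < 0 → [-2, -1.5]
midpoint -1.75: f = -1.40625 < 0 → [-2, -1.75]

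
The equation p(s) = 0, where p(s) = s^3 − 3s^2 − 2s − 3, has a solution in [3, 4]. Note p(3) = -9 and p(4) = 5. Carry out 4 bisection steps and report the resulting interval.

[3.6875, 3.75]

m = 3.5, p(m) = -3.875 (−); new bracket [3.5, 4]
m = 3.75, p(m) = 0.046875 (+); new bracket [3.5, 3.75]
m = 3.625, p(m) = -2.037109 (−); new bracket [3.625, 3.75]
m = 3.6875, p(m) = -1.0266 (−); new bracket [3.6875, 3.75]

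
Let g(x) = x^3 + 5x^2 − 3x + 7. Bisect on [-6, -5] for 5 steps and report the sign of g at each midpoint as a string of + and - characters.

midpoint -5.5: g = 8.375 > 0 → [-6, -5.5]
midpoint -5.75: g = -0.546875 < 0 → [-5.75, -5.5]
midpoint -5.625: g = 4.099609 > 0 → [-5.75, -5.625]
midpoint -5.6875: g = 1.8235 > 0 → [-5.75, -5.6875]
midpoint -5.71875: g = 0.6502 > 0 → [-5.75, -5.71875]

+-+++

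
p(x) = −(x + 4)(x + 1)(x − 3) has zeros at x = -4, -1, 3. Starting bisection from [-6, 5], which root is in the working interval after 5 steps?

3

m = -0.5, p(m) = 6.125 (+); new bracket [-0.5, 5]
m = 2.25, p(m) = 15.234375 (+); new bracket [2.25, 5]
m = 3.625, p(m) = -22.041016 (−); new bracket [2.25, 3.625]
m = 2.9375, p(m) = 1.7073 (+); new bracket [2.9375, 3.625]
m = 3.28125, p(m) = -8.7674 (−); new bracket [2.9375, 3.28125]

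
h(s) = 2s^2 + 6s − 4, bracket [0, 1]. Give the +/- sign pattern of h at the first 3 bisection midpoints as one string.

midpoint 0.5: h = -0.5 < 0 → [0.5, 1]
midpoint 0.75: h = 1.625 > 0 → [0.5, 0.75]
midpoint 0.625: h = 0.53125 > 0 → [0.5, 0.625]

-++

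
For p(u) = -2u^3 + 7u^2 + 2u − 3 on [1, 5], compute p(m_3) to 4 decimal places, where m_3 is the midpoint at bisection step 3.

4.0000

midpoint 3: p = 12 > 0 → [3, 5]
midpoint 4: p = -11 < 0 → [3, 4]
midpoint 3.5: p = 4 > 0 → [3.5, 4]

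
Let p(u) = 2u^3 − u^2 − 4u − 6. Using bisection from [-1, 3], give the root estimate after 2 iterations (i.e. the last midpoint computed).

u = 1 gives p = -9, negative; keep [1, 3]
u = 2 gives p = -2, negative; keep [2, 3]

2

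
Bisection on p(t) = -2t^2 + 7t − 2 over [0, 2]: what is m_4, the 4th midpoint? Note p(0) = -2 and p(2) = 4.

0.375

p(1) = 3 > 0, so the root lies in [0, 1]
p(0.5) = 1 > 0, so the root lies in [0, 0.5]
p(0.25) = -0.375 < 0, so the root lies in [0.25, 0.5]
p(0.375) = 0.3438 > 0, so the root lies in [0.25, 0.375]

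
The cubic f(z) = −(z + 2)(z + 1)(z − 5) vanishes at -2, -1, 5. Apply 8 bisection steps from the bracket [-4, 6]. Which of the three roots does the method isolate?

z = 1 gives f = 24, positive; keep [1, 6]
z = 3.5 gives f = 37.125, positive; keep [3.5, 6]
z = 4.75 gives f = 9.703125, positive; keep [4.75, 6]
z = 5.375 gives f = -17.6309, negative; keep [4.75, 5.375]
z = 5.0625 gives f = -2.676, negative; keep [4.75, 5.0625]
z = 4.90625 gives f = 3.8241, positive; keep [4.90625, 5.0625]
z = 4.984375 gives f = 0.6531, positive; keep [4.984375, 5.0625]
z = 5.0234375 gives f = -0.9915, negative; keep [4.984375, 5.0234375]

5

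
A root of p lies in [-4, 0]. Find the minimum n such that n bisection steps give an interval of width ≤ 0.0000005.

Width after n steps is 4/2^n. Need 2^n ≥ 4/0.0000005 = 8000000.
2^22 = 4194304 < 8000000 ≤ 2^23 = 8388608, so n = 23.

23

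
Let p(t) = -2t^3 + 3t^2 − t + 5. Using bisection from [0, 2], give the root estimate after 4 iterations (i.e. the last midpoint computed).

m = 1, p(m) = 5 (+); new bracket [1, 2]
m = 1.5, p(m) = 3.5 (+); new bracket [1.5, 2]
m = 1.75, p(m) = 1.71875 (+); new bracket [1.75, 2]
m = 1.875, p(m) = 0.4883 (+); new bracket [1.875, 2]

1.875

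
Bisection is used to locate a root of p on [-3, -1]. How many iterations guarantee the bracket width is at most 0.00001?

Width after n steps is 2/2^n. Need 2^n ≥ 2/0.00001 = 200000.
2^17 = 131072 < 200000 ≤ 2^18 = 262144, so n = 18.

18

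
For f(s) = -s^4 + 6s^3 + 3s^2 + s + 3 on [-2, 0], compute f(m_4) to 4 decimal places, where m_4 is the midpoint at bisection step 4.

f(-1) = -2 < 0, so the root lies in [-1, 0]
f(-0.5) = 2.4375 > 0, so the root lies in [-1, -0.5]
f(-0.75) = 1.089844 > 0, so the root lies in [-1, -0.75]
f(-0.875) = -0.1838 < 0, so the root lies in [-0.875, -0.75]

-0.1838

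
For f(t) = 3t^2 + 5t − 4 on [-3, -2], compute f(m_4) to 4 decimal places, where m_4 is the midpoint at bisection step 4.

0.4805

m = -2.5, f(m) = 2.25 (+); new bracket [-2.5, -2]
m = -2.25, f(m) = -0.0625 (−); new bracket [-2.5, -2.25]
m = -2.375, f(m) = 1.046875 (+); new bracket [-2.375, -2.25]
m = -2.3125, f(m) = 0.4805 (+); new bracket [-2.3125, -2.25]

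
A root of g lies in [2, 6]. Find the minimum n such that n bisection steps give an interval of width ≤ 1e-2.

Width after n steps is 4/2^n. Need 2^n ≥ 4/1e-2 = 400.
2^8 = 256 < 400 ≤ 2^9 = 512, so n = 9.

9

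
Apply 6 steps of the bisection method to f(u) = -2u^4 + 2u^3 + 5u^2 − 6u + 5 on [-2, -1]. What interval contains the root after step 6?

[-1.796875, -1.78125]

m = -1.5, f(m) = 8.375 (+); new bracket [-2, -1.5]
m = -1.75, f(m) = 1.335938 (+); new bracket [-2, -1.75]
m = -1.875, f(m) = -4.074707 (−); new bracket [-1.875, -1.75]
m = -1.8125, f(m) = -1.1924 (−); new bracket [-1.8125, -1.75]
m = -1.78125, f(m) = 0.1145 (+); new bracket [-1.8125, -1.78125]
m = -1.796875, f(m) = -0.5281 (−); new bracket [-1.796875, -1.78125]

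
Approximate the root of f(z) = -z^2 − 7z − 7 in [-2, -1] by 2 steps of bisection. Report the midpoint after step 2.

midpoint -1.5: f = 1.25 > 0 → [-1.5, -1]
midpoint -1.25: f = 0.1875 > 0 → [-1.25, -1]

-1.25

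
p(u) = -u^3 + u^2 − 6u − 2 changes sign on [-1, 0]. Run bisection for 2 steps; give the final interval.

u = -0.5 gives p = 1.375, positive; keep [-0.5, 0]
u = -0.25 gives p = -0.421875, negative; keep [-0.5, -0.25]

[-0.5, -0.25]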